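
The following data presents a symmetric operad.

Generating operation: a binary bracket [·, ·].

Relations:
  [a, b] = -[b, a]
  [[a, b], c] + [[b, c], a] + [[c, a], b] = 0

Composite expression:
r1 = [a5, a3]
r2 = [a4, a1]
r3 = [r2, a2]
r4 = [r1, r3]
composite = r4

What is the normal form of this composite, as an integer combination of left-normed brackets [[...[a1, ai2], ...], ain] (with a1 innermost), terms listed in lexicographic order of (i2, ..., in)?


-[[[[a1, a4], a2], a3], a5] + [[[[a1, a4], a2], a5], a3]

Antisymmetry and Jacobi reduce to a1-anchored left-normed brackets.
Composite bracket: [[a5, a3], [[a4, a1], a2]]
Applying ab - ba throughout gives 16 signed words (2^4 = 16).
Keep just the words that open with a1:
  from a1a4a2a3a5, sign -1: term -[[[[a1, a4], a2], a3], a5]
  from a1a4a2a5a3, sign +1: term +[[[[a1, a4], a2], a5], a3]


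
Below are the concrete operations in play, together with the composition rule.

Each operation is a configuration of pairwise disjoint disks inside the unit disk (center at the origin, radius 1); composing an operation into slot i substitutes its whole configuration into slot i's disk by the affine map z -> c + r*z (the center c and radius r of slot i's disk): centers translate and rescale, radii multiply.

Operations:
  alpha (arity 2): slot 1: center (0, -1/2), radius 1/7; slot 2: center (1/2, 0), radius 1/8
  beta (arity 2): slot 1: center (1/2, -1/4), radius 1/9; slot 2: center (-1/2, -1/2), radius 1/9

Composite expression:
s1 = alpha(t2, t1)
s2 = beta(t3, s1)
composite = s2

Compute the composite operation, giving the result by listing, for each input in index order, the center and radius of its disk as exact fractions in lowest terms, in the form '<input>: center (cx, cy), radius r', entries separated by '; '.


t1: center (-4/9, -1/2), radius 1/72; t2: center (-1/2, -5/9), radius 1/63; t3: center (1/2, -1/4), radius 1/9


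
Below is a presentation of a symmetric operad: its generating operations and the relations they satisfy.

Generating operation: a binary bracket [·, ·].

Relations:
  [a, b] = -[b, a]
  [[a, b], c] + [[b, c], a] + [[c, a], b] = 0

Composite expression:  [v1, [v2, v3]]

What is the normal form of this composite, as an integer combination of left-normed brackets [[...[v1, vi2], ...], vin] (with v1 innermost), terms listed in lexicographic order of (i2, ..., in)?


[[v1, v2], v3] - [[v1, v3], v2]

A multilinear Lie element is pinned by v1-initial words (v1 innermost).
Composite bracket: [v1, [v2, v3]]
Full expansion: 4 signed words from ab - ba (2^2 = 4).
Words beginning with v1 determine it all:
  v1v2v3 appears with sign +1, giving the term +[[v1, v2], v3]
  v1v3v2 appears with sign -1, giving the term -[[v1, v3], v2]


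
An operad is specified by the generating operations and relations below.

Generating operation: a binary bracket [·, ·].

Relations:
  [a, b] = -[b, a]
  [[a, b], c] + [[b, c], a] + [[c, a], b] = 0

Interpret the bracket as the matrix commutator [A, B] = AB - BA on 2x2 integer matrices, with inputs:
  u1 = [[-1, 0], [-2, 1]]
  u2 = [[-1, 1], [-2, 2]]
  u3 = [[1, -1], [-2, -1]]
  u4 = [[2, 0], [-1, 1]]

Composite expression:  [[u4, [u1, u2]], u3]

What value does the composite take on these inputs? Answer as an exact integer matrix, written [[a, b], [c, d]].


[u1, u2] = [[2, -2], [2, -2]]
[u4, [u1, u2]] = [[-2, -2], [-6, 2]]
[[u4, [u1, u2]], u3] = [[-2, 8], [-20, 2]]

[[-2, 8], [-20, 2]]


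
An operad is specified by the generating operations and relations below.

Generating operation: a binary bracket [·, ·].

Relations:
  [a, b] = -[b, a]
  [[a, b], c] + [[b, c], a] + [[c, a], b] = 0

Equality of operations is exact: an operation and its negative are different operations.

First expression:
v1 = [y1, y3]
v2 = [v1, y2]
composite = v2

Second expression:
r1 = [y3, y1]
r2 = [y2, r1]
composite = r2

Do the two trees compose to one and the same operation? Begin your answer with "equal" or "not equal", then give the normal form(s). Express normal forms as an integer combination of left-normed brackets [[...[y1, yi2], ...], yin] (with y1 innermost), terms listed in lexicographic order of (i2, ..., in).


equal; the common form is [[y1, y3], y2]

In normal form, the first expression is [[y1, y3], y2]
In normal form, the second expression is [[y1, y3], y2]
The normal forms match — equal.


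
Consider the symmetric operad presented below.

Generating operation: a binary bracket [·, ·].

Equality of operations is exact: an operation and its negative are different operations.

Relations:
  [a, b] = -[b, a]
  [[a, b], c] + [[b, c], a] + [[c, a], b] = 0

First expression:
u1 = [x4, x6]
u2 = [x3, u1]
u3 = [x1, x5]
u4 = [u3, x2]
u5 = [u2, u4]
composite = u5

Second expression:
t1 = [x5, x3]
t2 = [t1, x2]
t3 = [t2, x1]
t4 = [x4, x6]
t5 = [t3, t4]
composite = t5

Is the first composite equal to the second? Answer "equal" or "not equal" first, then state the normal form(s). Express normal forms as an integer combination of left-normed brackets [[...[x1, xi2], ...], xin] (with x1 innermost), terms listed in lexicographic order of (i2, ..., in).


not equal; the first gives -[[[[[x1, x5], x2], x3], x4], x6] + [[[[[x1, x5], x2], x3], x6], x4] + [[[[[x1, x5], x2], x4], x6], x3] - [[[[[x1, x5], x2], x6], x4], x3] and the second -[[[[[x1, x2], x3], x5], x4], x6] + [[[[[x1, x2], x3], x5], x6], x4] + [[[[[x1, x2], x5], x3], x4], x6] - [[[[[x1, x2], x5], x3], x6], x4] + [[[[[x1, x3], x5], x2], x4], x6] - [[[[[x1, x3], x5], x2], x6], x4] - [[[[[x1, x5], x3], x2], x4], x6] + [[[[[x1, x5], x3], x2], x6], x4]


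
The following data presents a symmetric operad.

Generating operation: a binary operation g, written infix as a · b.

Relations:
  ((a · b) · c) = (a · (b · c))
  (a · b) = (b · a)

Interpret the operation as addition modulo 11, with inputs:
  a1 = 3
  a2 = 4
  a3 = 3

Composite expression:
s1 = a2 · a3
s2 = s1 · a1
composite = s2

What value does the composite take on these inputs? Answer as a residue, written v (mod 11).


(a2 · a3) = 7
((a2 · a3) · a1) = 10

10 (mod 11)


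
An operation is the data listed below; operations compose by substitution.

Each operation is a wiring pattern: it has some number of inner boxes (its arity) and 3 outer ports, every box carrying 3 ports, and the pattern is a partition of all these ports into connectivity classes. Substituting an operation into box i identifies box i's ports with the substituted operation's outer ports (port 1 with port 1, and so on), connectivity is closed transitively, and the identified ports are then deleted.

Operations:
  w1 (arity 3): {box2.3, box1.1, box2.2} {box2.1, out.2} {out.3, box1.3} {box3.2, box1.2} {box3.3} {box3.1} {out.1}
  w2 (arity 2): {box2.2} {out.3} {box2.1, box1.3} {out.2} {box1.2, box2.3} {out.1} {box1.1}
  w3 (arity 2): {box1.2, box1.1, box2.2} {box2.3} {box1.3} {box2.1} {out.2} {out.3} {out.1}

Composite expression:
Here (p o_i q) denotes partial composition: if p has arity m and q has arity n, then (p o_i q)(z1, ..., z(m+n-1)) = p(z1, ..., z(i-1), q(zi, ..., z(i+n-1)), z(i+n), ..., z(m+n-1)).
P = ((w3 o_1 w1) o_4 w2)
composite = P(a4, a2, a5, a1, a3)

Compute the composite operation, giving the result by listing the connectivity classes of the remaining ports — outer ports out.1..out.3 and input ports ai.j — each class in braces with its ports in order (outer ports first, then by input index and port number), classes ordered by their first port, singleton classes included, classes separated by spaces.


Connectivity passes through glued w3-boundaries; trace each wire chain.
composing w1 on (a4, a2, a5), with out.j its own outer ports: {out.1} {out.2, a2.1} {out.3, a4.3} {a2.2, a2.3, a4.1} {a4.2, a5.2} {a5.1} {a5.3}
composing w2 on (a1, a3), with out.j its own outer ports: {out.1} {out.2} {out.3} {a1.1} {a1.2, a3.3} {a1.3, a3.1} {a3.2}
composing w3 on (a4, a2, a5, a1, a3), with out.j its own outer ports: {out.1} {out.2} {out.3} {a1.1} {a1.2, a3.3} {a1.3, a3.1} {a2.1} {a2.2, a2.3, a4.1} {a3.2} {a4.2, a5.2} {a4.3} {a5.1} {a5.3}

{out.1} {out.2} {out.3} {a1.1} {a1.2, a3.3} {a1.3, a3.1} {a2.1} {a2.2, a2.3, a4.1} {a3.2} {a4.2, a5.2} {a4.3} {a5.1} {a5.3}


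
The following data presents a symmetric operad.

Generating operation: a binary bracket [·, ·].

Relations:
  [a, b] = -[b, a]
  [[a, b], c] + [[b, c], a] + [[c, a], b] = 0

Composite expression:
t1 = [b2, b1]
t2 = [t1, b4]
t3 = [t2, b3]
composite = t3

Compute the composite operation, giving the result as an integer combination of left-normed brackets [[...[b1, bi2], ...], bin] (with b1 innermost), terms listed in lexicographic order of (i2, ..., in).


-[[[b1, b2], b4], b3]

Expand each bracket as ab - ba; the b1-initial words give the coefficients.
Composite bracket: [[[b2, b1], b4], b3]
Full expansion: 8 signed words from ab - ba (2^3 = 8).
Only words starting with b1 matter:
  sign of b1b2b4b3 is -1, so it contributes -[[[b1, b2], b4], b3]


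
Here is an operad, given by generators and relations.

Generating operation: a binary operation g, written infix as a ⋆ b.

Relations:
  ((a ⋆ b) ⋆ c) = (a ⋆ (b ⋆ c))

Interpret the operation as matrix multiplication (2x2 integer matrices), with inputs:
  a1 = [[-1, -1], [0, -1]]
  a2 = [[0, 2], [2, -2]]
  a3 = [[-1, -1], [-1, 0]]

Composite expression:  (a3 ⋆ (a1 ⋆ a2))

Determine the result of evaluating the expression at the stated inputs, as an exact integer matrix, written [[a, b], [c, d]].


[[4, -2], [2, 0]]

(a1 ⋆ a2) = [[-2, 0], [-2, 2]]
(a3 ⋆ (a1 ⋆ a2)) = [[4, -2], [2, 0]]


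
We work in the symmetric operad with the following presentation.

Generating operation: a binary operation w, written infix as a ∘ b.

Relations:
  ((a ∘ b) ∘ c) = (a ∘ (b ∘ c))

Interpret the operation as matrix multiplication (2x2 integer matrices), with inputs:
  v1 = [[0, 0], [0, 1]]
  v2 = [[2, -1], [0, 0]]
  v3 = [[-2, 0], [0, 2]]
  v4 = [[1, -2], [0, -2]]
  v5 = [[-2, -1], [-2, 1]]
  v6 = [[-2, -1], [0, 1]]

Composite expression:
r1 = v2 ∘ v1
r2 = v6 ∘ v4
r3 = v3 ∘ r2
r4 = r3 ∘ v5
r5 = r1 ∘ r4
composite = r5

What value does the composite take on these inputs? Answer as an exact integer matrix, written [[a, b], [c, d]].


(v2 ∘ v1) = [[0, -1], [0, 0]]
(v6 ∘ v4) = [[-2, 6], [0, -2]]
(v3 ∘ (v6 ∘ v4)) = [[4, -12], [0, -4]]
((v3 ∘ (v6 ∘ v4)) ∘ v5) = [[16, -16], [8, -4]]
((v2 ∘ v1) ∘ ((v3 ∘ (v6 ∘ v4)) ∘ v5)) = [[-8, 4], [0, 0]]

[[-8, 4], [0, 0]]


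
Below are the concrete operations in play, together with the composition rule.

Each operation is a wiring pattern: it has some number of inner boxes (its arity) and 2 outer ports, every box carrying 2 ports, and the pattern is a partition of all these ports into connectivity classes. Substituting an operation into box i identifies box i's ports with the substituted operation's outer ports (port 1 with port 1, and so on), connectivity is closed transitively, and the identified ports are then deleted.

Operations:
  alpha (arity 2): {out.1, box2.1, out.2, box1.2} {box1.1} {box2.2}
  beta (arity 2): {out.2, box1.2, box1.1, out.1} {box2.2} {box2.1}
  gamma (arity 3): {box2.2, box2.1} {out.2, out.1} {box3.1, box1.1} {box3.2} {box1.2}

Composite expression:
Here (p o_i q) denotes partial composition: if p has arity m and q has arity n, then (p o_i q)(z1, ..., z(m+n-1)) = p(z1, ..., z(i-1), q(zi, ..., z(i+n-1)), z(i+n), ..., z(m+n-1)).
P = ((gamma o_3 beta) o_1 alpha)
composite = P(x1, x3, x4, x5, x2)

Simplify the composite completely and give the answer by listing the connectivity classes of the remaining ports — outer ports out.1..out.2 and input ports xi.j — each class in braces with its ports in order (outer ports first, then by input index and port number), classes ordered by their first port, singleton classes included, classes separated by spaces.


{out.1, out.2} {x1.1} {x1.2, x3.1, x5.1, x5.2} {x2.1} {x2.2} {x3.2} {x4.1, x4.2}


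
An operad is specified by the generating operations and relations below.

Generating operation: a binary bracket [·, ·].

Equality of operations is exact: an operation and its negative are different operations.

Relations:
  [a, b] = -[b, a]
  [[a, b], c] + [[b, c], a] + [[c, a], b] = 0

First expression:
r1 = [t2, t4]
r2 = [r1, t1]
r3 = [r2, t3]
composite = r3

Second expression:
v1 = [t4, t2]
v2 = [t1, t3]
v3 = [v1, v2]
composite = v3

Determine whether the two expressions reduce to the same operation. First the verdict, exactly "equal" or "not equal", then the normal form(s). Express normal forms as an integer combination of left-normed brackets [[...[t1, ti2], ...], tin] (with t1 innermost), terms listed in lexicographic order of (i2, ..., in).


not equal: they reduce to -[[[t1, t2], t4], t3] + [[[t1, t4], t2], t3] and [[[t1, t3], t2], t4] - [[[t1, t3], t4], t2]

The first expression, normalized: -[[[t1, t2], t4], t3] + [[[t1, t4], t2], t3]
The second expression, normalized: [[[t1, t3], t2], t4] - [[[t1, t3], t4], t2]
They disagree, so not equal.


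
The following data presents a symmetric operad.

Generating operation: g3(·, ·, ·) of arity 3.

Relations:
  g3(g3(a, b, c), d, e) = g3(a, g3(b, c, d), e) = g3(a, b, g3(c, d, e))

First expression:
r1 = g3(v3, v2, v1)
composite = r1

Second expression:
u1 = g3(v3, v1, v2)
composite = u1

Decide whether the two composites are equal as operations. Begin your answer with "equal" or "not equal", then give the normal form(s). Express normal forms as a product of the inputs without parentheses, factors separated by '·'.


In normal form, the first expression is v3 · v2 · v1
In normal form, the second expression is v3 · v1 · v2
Different reductions; not equal.

not equal — first v3 · v2 · v1, second v3 · v1 · v2


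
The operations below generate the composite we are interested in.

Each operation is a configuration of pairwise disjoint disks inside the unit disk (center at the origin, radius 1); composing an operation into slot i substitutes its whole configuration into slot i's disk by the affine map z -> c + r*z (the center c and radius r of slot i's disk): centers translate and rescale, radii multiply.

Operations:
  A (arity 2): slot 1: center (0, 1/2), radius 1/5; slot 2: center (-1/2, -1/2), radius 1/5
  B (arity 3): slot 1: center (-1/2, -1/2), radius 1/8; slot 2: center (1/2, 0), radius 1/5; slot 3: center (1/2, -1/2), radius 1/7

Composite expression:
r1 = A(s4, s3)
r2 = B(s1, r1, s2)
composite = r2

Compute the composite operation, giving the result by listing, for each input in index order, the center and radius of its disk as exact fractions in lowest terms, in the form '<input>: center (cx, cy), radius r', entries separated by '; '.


s1: center (-1/2, -1/2), radius 1/8; s2: center (1/2, -1/2), radius 1/7; s3: center (2/5, -1/10), radius 1/25; s4: center (1/2, 1/10), radius 1/25

Follow each s-input down from B: c' goes to c + r*c', radius to r*r'.
s1 passes through 1 substitution, ending at center (-1/2, -1/2), radius 1/8
s4 passes through 2 substitutions, ending at center (1/2, 1/10), radius 1/25
s3 passes through 2 substitutions, ending at center (2/5, -1/10), radius 1/25
s2 passes through 1 substitution, ending at center (1/2, -1/2), radius 1/7


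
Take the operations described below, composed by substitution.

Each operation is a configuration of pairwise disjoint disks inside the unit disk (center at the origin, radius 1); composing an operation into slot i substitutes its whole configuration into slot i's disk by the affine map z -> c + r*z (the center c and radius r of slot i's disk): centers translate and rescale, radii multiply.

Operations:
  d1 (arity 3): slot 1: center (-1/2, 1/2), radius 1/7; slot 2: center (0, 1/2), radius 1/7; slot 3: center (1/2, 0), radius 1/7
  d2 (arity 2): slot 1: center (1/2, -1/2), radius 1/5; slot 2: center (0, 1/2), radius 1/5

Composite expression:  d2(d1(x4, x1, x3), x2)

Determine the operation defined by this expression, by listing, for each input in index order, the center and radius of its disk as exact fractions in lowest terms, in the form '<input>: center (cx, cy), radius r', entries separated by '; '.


x1: center (1/2, -2/5), radius 1/35; x2: center (0, 1/2), radius 1/5; x3: center (3/5, -1/2), radius 1/35; x4: center (2/5, -2/5), radius 1/35


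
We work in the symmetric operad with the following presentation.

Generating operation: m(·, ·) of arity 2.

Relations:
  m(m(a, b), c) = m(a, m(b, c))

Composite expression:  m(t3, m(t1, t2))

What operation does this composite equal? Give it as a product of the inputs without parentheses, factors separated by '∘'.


t3 ∘ t1 ∘ t2

Key point: m is associative — brackets drop, the t-order remains.
m(t1, t2) linearizes to t1 ∘ t2
m(t3, m(t1, t2)) linearizes to t3 ∘ t1 ∘ t2


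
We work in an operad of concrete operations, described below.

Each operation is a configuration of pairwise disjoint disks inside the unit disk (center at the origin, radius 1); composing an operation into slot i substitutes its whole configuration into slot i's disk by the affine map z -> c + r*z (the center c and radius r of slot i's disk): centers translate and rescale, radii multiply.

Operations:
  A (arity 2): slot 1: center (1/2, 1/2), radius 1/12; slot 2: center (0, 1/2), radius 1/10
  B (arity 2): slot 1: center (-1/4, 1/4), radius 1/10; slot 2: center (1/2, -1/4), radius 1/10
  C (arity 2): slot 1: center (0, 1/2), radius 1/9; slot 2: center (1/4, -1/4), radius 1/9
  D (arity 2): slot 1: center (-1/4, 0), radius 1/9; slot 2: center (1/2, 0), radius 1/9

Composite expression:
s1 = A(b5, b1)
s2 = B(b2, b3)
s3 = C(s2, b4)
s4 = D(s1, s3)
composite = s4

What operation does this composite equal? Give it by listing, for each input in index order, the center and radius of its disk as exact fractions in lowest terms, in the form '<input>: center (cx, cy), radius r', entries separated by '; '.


Only the slot chain above each b matters under D; compose those maps.
tracing b5 down its 2-map path: center (-7/36, 1/18), radius 1/108
tracing b1 down its 2-map path: center (-1/4, 1/18), radius 1/90
tracing b2 down its 3-map path: center (161/324, 19/324), radius 1/810
tracing b3 down its 3-map path: center (41/81, 17/324), radius 1/810
tracing b4 down its 2-map path: center (19/36, -1/36), radius 1/81

b1: center (-1/4, 1/18), radius 1/90; b2: center (161/324, 19/324), radius 1/810; b3: center (41/81, 17/324), radius 1/810; b4: center (19/36, -1/36), radius 1/81; b5: center (-7/36, 1/18), radius 1/108


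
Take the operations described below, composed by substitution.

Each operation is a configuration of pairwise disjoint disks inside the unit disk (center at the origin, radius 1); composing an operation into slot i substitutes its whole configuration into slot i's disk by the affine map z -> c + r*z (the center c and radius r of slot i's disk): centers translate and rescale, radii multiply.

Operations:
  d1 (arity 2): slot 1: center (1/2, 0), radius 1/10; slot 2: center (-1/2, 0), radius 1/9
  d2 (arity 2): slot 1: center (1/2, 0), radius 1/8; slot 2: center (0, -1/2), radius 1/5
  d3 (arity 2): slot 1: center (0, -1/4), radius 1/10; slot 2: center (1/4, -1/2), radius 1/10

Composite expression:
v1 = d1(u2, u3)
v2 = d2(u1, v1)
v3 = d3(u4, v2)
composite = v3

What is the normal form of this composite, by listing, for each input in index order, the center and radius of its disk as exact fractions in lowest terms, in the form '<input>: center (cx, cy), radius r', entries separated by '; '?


u1: center (3/10, -1/2), radius 1/80; u2: center (13/50, -11/20), radius 1/500; u3: center (6/25, -11/20), radius 1/450; u4: center (0, -1/4), radius 1/10

Nesting under d3 composes maps z -> c + r*z down each u-path.
tracing u4 down its 1-map path: center (0, -1/4), radius 1/10
tracing u1 down its 2-map path: center (3/10, -1/2), radius 1/80
tracing u2 down its 3-map path: center (13/50, -11/20), radius 1/500
tracing u3 down its 3-map path: center (6/25, -11/20), radius 1/450


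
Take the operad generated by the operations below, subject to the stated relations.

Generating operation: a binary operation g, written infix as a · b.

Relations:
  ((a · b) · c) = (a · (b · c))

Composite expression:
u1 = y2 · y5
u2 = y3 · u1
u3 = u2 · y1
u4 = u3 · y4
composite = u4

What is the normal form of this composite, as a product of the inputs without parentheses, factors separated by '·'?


y3 · y2 · y5 · y1 · y4

The g-tree's shape is irrelevant; the y-reading-order decides.
(y2 · y5) linearizes to y2 · y5
(y3 · (y2 · y5)) linearizes to y3 · y2 · y5
((y3 · (y2 · y5)) · y1) linearizes to y3 · y2 · y5 · y1
(((y3 · (y2 · y5)) · y1) · y4) linearizes to y3 · y2 · y5 · y1 · y4


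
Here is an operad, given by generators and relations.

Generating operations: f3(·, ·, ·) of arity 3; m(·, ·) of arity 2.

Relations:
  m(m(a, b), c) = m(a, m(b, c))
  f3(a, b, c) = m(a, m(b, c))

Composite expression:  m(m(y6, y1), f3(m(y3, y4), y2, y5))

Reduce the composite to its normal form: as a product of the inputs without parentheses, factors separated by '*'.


Associativity of m dissolves the nesting; only the y-input order survives.
m(y6, y1) flattens to y6 * y1
m(y3, y4) flattens to y3 * y4
f3(m(y3, y4), y2, y5) flattens to y3 * y4 * y2 * y5
m(m(y6, y1), f3(m(y3, y4), y2, y5)) flattens to y6 * y1 * y3 * y4 * y2 * y5

y6 * y1 * y3 * y4 * y2 * y5


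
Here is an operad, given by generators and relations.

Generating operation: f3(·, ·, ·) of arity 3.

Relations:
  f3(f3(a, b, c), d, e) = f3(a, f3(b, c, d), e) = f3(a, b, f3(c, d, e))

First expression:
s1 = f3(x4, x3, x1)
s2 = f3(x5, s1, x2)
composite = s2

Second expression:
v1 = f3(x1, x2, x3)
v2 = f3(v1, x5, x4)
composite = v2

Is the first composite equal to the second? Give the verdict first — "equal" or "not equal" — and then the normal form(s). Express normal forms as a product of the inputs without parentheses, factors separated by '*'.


not equal; the first gives x5 * x4 * x3 * x1 * x2 and the second x1 * x2 * x3 * x5 * x4

The first expression, normalized: x5 * x4 * x3 * x1 * x2
The second expression, normalized: x1 * x2 * x3 * x5 * x4
They disagree, so not equal.


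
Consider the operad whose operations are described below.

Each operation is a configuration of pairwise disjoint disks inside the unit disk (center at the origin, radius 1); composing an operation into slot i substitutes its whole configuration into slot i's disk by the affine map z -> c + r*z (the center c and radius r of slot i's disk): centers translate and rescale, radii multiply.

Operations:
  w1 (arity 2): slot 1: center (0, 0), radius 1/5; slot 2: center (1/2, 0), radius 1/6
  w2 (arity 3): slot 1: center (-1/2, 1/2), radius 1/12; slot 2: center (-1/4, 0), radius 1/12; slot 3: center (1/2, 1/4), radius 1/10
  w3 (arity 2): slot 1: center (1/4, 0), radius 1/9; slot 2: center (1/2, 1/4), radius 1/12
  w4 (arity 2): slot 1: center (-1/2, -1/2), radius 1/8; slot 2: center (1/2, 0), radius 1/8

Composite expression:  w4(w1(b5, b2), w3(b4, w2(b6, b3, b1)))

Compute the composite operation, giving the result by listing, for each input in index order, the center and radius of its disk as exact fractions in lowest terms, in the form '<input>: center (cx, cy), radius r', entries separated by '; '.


Nesting under w4 composes maps z -> c + r*z down each b-path.
b5: after 2 affine steps, its disk has center (-1/2, -1/2), radius 1/40
b2: after 2 affine steps, its disk has center (-7/16, -1/2), radius 1/48
b4: after 2 affine steps, its disk has center (17/32, 0), radius 1/72
b6: after 3 affine steps, its disk has center (107/192, 7/192), radius 1/1152
b3: after 3 affine steps, its disk has center (215/384, 1/32), radius 1/1152
b1: after 3 affine steps, its disk has center (109/192, 13/384), radius 1/960

b1: center (109/192, 13/384), radius 1/960; b2: center (-7/16, -1/2), radius 1/48; b3: center (215/384, 1/32), radius 1/1152; b4: center (17/32, 0), radius 1/72; b5: center (-1/2, -1/2), radius 1/40; b6: center (107/192, 7/192), radius 1/1152


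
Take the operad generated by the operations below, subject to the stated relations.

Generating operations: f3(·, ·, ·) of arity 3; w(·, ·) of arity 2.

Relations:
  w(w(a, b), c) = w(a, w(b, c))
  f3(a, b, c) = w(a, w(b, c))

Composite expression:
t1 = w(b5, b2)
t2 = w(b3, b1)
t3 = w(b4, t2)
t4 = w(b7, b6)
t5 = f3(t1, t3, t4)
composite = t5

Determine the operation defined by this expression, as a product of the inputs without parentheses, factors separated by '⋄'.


The f3-tree's shape is irrelevant; the b-reading-order decides.
w(b5, b2) spells out as b5 ⋄ b2
w(b3, b1) spells out as b3 ⋄ b1
w(b4, w(b3, b1)) spells out as b4 ⋄ b3 ⋄ b1
w(b7, b6) spells out as b7 ⋄ b6
f3(w(b5, b2), w(b4, w(b3, b1)), w(b7, b6)) spells out as b5 ⋄ b2 ⋄ b4 ⋄ b3 ⋄ b1 ⋄ b7 ⋄ b6

b5 ⋄ b2 ⋄ b4 ⋄ b3 ⋄ b1 ⋄ b7 ⋄ b6


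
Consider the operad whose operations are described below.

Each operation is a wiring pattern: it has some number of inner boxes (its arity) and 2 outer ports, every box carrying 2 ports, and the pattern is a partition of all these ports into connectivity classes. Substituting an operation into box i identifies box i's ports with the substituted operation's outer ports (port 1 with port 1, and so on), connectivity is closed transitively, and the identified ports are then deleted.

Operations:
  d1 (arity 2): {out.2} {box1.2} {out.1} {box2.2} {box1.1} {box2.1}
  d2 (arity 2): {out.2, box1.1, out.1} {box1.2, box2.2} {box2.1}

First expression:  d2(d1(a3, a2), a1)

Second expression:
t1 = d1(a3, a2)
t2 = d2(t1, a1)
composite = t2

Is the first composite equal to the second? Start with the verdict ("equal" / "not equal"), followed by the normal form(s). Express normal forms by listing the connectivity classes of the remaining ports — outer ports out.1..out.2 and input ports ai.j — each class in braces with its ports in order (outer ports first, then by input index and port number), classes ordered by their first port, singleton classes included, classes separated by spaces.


The first expression, normalized: {out.1, out.2} {a1.1} {a1.2} {a2.1} {a2.2} {a3.1} {a3.2}
The second expression, normalized: {out.1, out.2} {a1.1} {a1.2} {a2.1} {a2.2} {a3.1} {a3.2}
Same normal form: equal.

equal; both compose to {out.1, out.2} {a1.1} {a1.2} {a2.1} {a2.2} {a3.1} {a3.2}


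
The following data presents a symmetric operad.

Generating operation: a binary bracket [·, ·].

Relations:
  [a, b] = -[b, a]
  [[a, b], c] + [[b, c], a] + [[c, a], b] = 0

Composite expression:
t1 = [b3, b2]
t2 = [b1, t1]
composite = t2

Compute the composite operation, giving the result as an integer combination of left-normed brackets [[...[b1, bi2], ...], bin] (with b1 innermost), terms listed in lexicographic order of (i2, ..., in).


-[[b1, b2], b3] + [[b1, b3], b2]


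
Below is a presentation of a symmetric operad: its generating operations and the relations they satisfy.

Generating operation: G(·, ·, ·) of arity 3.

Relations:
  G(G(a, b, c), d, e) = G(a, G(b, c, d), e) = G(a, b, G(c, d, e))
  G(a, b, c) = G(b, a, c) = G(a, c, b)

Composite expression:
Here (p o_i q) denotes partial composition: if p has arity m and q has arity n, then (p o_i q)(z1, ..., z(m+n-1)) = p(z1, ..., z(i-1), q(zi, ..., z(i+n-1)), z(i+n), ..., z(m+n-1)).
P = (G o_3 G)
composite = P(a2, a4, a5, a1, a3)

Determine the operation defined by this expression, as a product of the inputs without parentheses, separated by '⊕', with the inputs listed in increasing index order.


a1 ⊕ a2 ⊕ a3 ⊕ a4 ⊕ a5

Both nesting and order wash out for G; what remains is which a's occur.
G(a5, a1, a3) unparenthesizes to a5 ⊕ a1 ⊕ a3
G(a2, a4, G(a5, a1, a3)) unparenthesizes to a2 ⊕ a4 ⊕ a5 ⊕ a1 ⊕ a3
commutativity sorts the factors: a1 ⊕ a2 ⊕ a3 ⊕ a4 ⊕ a5


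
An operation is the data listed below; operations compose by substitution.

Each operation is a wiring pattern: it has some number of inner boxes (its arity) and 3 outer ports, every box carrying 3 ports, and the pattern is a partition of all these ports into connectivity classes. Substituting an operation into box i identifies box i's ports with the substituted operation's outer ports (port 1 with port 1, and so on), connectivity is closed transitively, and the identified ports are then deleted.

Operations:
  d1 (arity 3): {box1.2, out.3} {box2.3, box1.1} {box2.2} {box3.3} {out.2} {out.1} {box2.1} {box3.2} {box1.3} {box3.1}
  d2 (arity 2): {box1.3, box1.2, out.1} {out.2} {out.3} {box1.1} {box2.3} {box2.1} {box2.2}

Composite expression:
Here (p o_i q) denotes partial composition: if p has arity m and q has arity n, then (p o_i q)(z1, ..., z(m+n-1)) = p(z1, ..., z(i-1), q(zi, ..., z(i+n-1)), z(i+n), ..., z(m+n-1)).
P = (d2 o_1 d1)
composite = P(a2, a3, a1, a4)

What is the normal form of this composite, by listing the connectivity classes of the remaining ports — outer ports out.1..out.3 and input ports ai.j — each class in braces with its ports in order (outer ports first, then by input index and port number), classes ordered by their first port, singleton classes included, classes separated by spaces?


After gluing at d2, chains via deleted ports link the a-ports.
d1 over (a2, a3, a1) gives {out.1} {out.2} {out.3, a2.2} {a1.1} {a1.2} {a1.3} {a2.1, a3.3} {a2.3} {a3.1} {a3.2}, out.j being that stage's outer ports
d2 over (a2, a3, a1, a4) gives {out.1, a2.2} {out.2} {out.3} {a1.1} {a1.2} {a1.3} {a2.1, a3.3} {a2.3} {a3.1} {a3.2} {a4.1} {a4.2} {a4.3}, out.j being that stage's outer ports

{out.1, a2.2} {out.2} {out.3} {a1.1} {a1.2} {a1.3} {a2.1, a3.3} {a2.3} {a3.1} {a3.2} {a4.1} {a4.2} {a4.3}


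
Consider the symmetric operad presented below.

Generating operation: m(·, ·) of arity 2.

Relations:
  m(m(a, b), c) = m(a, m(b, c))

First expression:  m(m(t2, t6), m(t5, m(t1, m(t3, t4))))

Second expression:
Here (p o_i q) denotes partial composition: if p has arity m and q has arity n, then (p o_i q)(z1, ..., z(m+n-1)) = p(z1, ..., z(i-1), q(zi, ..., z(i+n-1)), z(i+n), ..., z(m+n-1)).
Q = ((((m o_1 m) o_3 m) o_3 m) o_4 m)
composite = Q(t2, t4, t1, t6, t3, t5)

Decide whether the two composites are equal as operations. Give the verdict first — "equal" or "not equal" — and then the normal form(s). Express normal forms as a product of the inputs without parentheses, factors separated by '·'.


not equal — first t2 · t6 · t5 · t1 · t3 · t4, second t2 · t4 · t1 · t6 · t3 · t5

The first expression reduces to t2 · t6 · t5 · t1 · t3 · t4
The second expression reduces to t2 · t4 · t1 · t6 · t3 · t5
The forms do not match — not equal.


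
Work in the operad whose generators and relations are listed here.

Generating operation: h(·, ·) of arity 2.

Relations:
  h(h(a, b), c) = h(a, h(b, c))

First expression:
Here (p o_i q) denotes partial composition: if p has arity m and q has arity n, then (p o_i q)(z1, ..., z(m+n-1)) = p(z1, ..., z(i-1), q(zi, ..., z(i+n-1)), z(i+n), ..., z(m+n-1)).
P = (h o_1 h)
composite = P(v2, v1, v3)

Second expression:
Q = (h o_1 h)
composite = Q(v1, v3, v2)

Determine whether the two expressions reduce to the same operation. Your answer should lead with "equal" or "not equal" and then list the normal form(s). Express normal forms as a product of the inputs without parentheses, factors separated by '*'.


not equal; first: v2 * v1 * v3; second: v1 * v3 * v2


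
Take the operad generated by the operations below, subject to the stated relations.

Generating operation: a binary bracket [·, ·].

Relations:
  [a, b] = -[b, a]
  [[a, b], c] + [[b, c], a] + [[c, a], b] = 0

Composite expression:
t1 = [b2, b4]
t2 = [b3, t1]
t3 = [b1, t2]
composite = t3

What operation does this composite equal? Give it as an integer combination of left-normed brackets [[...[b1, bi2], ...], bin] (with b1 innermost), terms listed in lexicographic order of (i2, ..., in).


-[[[b1, b2], b4], b3] + [[[b1, b3], b2], b4] - [[[b1, b3], b4], b2] + [[[b1, b4], b2], b3]

Expand each bracket as ab - ba; the b1-initial words give the coefficients.
Composite bracket: [b1, [b3, [b2, b4]]]
Applying ab - ba throughout gives 8 signed words (2^3 = 8).
Collect the words opening with b1:
  b1b2b4b3 appears with sign -1, giving the term -[[[b1, b2], b4], b3]
  b1b3b2b4 appears with sign +1, giving the term +[[[b1, b3], b2], b4]
  b1b3b4b2 appears with sign -1, giving the term -[[[b1, b3], b4], b2]
  b1b4b2b3 appears with sign +1, giving the term +[[[b1, b4], b2], b3]


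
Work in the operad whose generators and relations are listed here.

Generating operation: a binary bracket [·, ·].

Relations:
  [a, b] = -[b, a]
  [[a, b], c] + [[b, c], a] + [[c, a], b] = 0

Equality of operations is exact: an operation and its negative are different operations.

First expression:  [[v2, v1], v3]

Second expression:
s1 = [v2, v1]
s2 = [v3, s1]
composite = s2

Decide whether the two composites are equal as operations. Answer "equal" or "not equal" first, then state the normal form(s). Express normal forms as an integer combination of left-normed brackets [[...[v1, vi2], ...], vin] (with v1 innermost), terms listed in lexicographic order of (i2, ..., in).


not equal — first -[[v1, v2], v3], second [[v1, v2], v3]


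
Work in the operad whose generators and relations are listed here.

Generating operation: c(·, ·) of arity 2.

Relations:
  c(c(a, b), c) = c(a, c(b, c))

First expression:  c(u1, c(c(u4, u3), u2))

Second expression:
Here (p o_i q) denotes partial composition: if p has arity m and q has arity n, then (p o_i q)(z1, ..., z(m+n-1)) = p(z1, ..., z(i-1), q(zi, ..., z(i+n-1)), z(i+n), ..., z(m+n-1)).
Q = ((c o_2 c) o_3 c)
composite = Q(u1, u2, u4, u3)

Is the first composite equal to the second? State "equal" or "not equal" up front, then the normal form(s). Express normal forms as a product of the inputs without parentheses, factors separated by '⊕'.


The first composite normalizes to u1 ⊕ u4 ⊕ u3 ⊕ u2
The second composite normalizes to u1 ⊕ u2 ⊕ u4 ⊕ u3
The normal forms differ: not equal.

not equal; the first gives u1 ⊕ u4 ⊕ u3 ⊕ u2 and the second u1 ⊕ u2 ⊕ u4 ⊕ u3


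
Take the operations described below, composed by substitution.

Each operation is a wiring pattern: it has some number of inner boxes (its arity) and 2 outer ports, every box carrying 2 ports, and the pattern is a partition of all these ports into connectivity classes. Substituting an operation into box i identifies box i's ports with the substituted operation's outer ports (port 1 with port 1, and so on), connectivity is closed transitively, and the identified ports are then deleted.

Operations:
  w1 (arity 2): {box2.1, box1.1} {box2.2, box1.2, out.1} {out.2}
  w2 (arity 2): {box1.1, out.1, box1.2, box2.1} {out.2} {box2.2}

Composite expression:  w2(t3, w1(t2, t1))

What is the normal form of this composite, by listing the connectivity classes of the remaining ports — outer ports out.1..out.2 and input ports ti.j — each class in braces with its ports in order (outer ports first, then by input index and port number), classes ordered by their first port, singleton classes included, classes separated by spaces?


Substituting into w2 glues patterns; closure does the rest.
w1 over (t2, t1) gives {out.1, t1.2, t2.2} {out.2} {t1.1, t2.1}, out.j being that stage's outer ports
w2 over (t3, t2, t1) gives {out.1, t1.2, t2.2, t3.1, t3.2} {out.2} {t1.1, t2.1}, out.j being that stage's outer ports

{out.1, t1.2, t2.2, t3.1, t3.2} {out.2} {t1.1, t2.1}


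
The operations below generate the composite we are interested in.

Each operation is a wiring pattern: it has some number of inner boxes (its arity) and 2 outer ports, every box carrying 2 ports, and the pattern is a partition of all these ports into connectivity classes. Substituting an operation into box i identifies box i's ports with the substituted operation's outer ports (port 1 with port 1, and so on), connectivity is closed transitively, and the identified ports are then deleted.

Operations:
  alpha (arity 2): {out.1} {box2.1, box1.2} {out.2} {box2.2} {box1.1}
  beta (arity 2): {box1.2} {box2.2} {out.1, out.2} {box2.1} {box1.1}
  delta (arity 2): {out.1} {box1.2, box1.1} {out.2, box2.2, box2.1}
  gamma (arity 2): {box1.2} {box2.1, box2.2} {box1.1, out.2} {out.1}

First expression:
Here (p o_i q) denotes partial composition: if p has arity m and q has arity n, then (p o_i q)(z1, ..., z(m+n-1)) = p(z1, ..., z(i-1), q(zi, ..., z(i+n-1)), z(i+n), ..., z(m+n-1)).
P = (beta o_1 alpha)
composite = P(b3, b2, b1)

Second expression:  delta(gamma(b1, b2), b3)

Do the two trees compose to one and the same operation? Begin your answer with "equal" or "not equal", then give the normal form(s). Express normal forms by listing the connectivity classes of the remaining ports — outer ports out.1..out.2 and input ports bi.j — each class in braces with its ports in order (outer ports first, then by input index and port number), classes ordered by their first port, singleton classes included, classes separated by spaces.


not equal; the first gives {out.1, out.2} {b1.1} {b1.2} {b2.1, b3.2} {b2.2} {b3.1} and the second {out.1} {out.2, b3.1, b3.2} {b1.1} {b1.2} {b2.1, b2.2}

The first expression, normalized: {out.1, out.2} {b1.1} {b1.2} {b2.1, b3.2} {b2.2} {b3.1}
The second expression, normalized: {out.1} {out.2, b3.1, b3.2} {b1.1} {b1.2} {b2.1, b2.2}
No match — not equal.


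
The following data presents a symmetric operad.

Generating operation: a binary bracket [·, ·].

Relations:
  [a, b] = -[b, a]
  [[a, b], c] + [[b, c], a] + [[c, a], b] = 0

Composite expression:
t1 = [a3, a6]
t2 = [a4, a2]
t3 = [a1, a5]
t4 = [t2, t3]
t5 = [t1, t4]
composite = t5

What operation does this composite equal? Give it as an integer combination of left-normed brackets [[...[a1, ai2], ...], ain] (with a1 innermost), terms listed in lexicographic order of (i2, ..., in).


-[[[[[a1, a5], a2], a4], a3], a6] + [[[[[a1, a5], a2], a4], a6], a3] + [[[[[a1, a5], a4], a2], a3], a6] - [[[[[a1, a5], a4], a2], a6], a3]

Expand each bracket as ab - ba; the a1-initial words give the coefficients.
Composite bracket: [[a3, a6], [[a4, a2], [a1, a5]]]
Full expansion: 32 signed words from ab - ba (2^5 = 32).
Coefficients come from the a1-initial words:
  the word a1a5a2a4a3a6 carries sign -1 and contributes -[[[[[a1, a5], a2], a4], a3], a6]
  the word a1a5a2a4a6a3 carries sign +1 and contributes +[[[[[a1, a5], a2], a4], a6], a3]
  the word a1a5a4a2a3a6 carries sign +1 and contributes +[[[[[a1, a5], a4], a2], a3], a6]
  the word a1a5a4a2a6a3 carries sign -1 and contributes -[[[[[a1, a5], a4], a2], a6], a3]


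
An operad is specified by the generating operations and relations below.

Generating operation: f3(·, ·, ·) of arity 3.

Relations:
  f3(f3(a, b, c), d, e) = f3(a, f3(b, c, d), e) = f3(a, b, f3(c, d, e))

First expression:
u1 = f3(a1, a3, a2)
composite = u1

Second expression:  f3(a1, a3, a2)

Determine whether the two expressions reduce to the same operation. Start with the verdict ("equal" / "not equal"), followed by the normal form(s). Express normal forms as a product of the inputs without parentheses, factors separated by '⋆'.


The first expression reduces to a1 ⋆ a3 ⋆ a2
The second expression reduces to a1 ⋆ a3 ⋆ a2
Same normal form: equal.

equal; both compose to a1 ⋆ a3 ⋆ a2


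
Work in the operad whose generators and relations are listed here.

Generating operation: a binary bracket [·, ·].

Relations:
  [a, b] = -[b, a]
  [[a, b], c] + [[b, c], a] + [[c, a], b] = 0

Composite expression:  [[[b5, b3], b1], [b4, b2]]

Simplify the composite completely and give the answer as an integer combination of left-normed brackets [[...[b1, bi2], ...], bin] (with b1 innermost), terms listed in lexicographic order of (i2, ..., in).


-[[[[b1, b3], b5], b2], b4] + [[[[b1, b3], b5], b4], b2] + [[[[b1, b5], b3], b2], b4] - [[[[b1, b5], b3], b4], b2]

Expand each bracket as ab - ba; the b1-initial words give the coefficients.
Composite bracket: [[[b5, b3], b1], [b4, b2]]
Under [a, b] = ab - ba we get 16 signed associative words (2^4 = 16).
Only words starting with b1 matter:
  the word b1b3b5b2b4 carries sign -1 and contributes -[[[[b1, b3], b5], b2], b4]
  the word b1b3b5b4b2 carries sign +1 and contributes +[[[[b1, b3], b5], b4], b2]
  the word b1b5b3b2b4 carries sign +1 and contributes +[[[[b1, b5], b3], b2], b4]
  the word b1b5b3b4b2 carries sign -1 and contributes -[[[[b1, b5], b3], b4], b2]
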